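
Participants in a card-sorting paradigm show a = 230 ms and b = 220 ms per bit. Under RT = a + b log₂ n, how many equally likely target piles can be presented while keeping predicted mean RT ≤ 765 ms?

5

220·log₂ n ≤ 765 − 230 = 535, giving log₂ n ≤ 2.4318 and n ≤ 5.396. The largest whole number is 5.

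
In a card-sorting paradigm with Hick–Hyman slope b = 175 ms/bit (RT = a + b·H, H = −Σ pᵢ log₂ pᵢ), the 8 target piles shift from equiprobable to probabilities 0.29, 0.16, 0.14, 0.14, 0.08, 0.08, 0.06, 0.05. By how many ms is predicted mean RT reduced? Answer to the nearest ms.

39 ms

The RT saving is b·ΔH. Equiprobable H₀ = log₂(8) = 3.0000 bits; with the given probabilities H = 2.7778 bits.
b·(H₀ − H) = 175 × (3.0000 − 2.7778) = 38.89 ms.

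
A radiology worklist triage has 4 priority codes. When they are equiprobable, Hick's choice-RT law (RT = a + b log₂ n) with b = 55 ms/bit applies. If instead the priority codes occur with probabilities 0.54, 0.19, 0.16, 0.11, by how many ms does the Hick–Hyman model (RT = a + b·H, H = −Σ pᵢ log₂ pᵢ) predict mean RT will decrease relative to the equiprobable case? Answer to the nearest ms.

Equiprobable entropy H₀ = log₂ 4 = 2.0000 bits.
Skewed entropy H = −Σ pᵢ log₂ pᵢ = 1.7086 bits.
ΔRT = b·(H₀ − H) = 55 × 0.2914 = 16.03 ms.

16 ms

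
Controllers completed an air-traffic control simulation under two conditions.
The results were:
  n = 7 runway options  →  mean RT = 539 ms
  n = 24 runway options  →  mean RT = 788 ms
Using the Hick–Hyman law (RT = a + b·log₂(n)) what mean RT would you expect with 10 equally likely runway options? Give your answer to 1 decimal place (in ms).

RT is linear in log₂ n, so two points fix the line:
  b = (788 − 539) / (log₂ 24 − log₂ 7) = 249 / (4.5850 − 2.8074) = 140.076 ms/bit
  a = 539 − 140.076 × 2.8074 = 145.757 ms
Then RT(10) = 145.757 + 140.076 × log₂ 10 = 145.757 + 140.076 × 3.3219 ≈ 611.079 ms.

611.1 ms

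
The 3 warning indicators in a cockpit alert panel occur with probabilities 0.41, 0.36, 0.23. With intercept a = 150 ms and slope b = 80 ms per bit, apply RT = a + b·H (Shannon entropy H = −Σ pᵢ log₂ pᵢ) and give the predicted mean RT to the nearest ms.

274 ms

Entropy contributions −pᵢ log₂ pᵢ: 0.5274, 0.5306, 0.4877; sum H = 1.5457 bits.
RT = a + bH = 150 + 80·1.5457 = 273.65 ms.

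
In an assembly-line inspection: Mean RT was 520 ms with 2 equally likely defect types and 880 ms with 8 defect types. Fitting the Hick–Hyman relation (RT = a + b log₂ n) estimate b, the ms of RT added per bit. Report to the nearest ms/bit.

180 ms/bit

b = (RT₂ − RT₁)/(log₂ n₂ − log₂ n₁) = (880 − 520)/(3 − 1) = 180 ms/bit.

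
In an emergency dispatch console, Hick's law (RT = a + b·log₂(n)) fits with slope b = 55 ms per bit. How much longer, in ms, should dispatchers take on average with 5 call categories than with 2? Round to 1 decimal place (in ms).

72.7 ms

ΔRT = (a + b log₂ n₂) − (a + b log₂ n₁) = b·(log₂ n₂ − log₂ n₁).
log₂(5) − log₂(2) = 2.3219 − 1 = 1.3219.
ΔRT = 55 × 1.3219 = 72.706 ms.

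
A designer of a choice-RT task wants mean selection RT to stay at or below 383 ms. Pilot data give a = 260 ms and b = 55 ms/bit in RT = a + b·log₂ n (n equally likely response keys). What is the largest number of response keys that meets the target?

Set 260 + 55·log₂ n ≤ 383 → log₂ n ≤ (383 − 260)/55 = 2.2364.
So n ≤ 2^2.2364 = 4.712; the largest integer n is 4.

4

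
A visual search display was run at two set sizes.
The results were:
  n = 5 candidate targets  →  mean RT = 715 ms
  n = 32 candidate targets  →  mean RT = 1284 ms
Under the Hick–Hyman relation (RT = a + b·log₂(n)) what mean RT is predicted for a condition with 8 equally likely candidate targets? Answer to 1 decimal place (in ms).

859.1 ms

Solve the two-equation system in a and b:
  b = (1284 − 715) / (log₂ 32 − log₂ 5) = 569 / (5 − 2.3219) = 212.466 ms/bit
  a = 715 − 212.466 × 2.3219 = 221.669 ms
Then RT(8) = 221.669 + 212.466 × log₂ 8 = 221.669 + 212.466 × 3 ≈ 859.067 ms.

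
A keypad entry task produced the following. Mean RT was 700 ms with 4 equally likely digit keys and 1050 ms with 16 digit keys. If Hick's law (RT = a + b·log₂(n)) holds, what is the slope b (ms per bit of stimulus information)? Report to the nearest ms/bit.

Slope: b = (1050 − 700) / (log₂ 16 − log₂ 4) = 350/2.0000 = 175 ms/bit.

175 ms/bit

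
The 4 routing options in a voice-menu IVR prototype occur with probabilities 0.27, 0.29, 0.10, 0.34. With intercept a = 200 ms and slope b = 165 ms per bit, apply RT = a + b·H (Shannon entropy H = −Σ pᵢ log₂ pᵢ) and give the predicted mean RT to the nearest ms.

H = 0.27·log₂(1/0.27) + 0.29·log₂(1/0.29) + 0.10·log₂(1/0.10) + 0.34·log₂(1/0.34) = 1.8893 bits.
RT = 200 + 165 × 1.8893 = 511.73 ms.

512 ms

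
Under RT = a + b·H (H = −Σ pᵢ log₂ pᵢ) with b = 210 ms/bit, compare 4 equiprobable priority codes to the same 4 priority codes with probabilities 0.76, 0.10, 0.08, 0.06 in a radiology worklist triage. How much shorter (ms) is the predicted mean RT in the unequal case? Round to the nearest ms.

Equiprobable entropy H₀ = log₂ 4 = 2.0000 bits.
Skewed entropy H = −Σ pᵢ log₂ pᵢ = 1.1681 bits.
ΔRT = b·(H₀ − H) = 210 × 0.8319 = 174.69 ms.

175 ms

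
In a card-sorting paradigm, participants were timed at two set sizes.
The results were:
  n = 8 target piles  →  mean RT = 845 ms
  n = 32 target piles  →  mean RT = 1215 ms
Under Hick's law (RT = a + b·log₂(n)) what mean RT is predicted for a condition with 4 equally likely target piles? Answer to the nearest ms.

RT is linear in log₂ n, so two points fix the line:
  b = (1215 − 845) / (log₂ 32 − log₂ 8) = 370 / (5 − 3) = 185 ms/bit
  a = 845 − 185 × 3 = 290 ms
Then RT(4) = 290 + 185 × log₂ 4 = 290 + 185 × 2 ≈ 660.000 ms.

660 ms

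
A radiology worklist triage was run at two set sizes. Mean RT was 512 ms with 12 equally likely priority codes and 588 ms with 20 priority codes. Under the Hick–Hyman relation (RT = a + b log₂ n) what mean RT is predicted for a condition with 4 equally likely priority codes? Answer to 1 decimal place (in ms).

348.5 ms

Fit slope and intercept:
  b = (588 − 512) / (log₂ 20 − log₂ 12) = 76 / (4.3219 − 3.5850) = 103.126 ms/bit
  a = 512 − 103.126 × 3.5850 = 142.299 ms
Then RT(4) = 142.299 + 103.126 × log₂ 4 = 142.299 + 103.126 × 2 ≈ 348.550 ms.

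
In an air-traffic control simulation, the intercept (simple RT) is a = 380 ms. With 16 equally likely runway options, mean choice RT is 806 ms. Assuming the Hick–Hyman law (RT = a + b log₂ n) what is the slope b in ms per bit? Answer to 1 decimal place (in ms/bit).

16 alternatives carry log₂ 16 = 4 bits; the choice cost is 806 − 380 = 426 ms, so b = 426/4 = 106.500 ms/bit.

106.5 ms/bit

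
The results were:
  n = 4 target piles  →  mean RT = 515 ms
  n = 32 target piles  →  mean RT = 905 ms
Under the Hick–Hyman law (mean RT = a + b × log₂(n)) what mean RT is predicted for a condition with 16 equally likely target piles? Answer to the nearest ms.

With log₂ n on the abscissa the relation is linear; from the two conditions:
  b = (905 − 515) / (log₂ 32 − log₂ 4) = 390 / (5 − 2) = 130 ms/bit
  a = 515 − 130 × 2 = 255 ms
Then RT(16) = 255 + 130 × log₂ 16 = 255 + 130 × 4 ≈ 775.000 ms.

775 ms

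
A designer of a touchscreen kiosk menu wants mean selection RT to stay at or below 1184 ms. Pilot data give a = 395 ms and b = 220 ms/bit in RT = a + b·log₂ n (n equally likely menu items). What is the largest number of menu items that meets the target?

Information budget: (1184 − 395)/220 = 3.5864 bits, so n ≤ 2^3.5864 = 12.012 → at most 12.

12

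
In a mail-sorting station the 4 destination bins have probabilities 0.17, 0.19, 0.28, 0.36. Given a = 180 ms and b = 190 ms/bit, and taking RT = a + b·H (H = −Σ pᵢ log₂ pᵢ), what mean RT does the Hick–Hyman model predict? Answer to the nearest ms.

H = 0.17·log₂(1/0.17) + 0.19·log₂(1/0.19) + 0.28·log₂(1/0.28) + 0.36·log₂(1/0.36) = 1.9346 bits.
RT = 180 + 190 × 1.9346 = 547.58 ms.

548 ms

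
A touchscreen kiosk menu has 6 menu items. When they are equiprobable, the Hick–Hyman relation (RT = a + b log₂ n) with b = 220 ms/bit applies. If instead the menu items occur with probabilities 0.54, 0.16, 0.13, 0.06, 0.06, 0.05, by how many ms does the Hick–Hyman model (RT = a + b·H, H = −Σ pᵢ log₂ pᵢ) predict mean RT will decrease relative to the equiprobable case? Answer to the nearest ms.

Equiprobable entropy H₀ = log₂ 6 = 2.5850 bits.
Skewed entropy H = −Σ pᵢ log₂ pᵢ = 1.9889 bits.
ΔRT = b·(H₀ − H) = 220 × 0.5961 = 131.14 ms.

131 ms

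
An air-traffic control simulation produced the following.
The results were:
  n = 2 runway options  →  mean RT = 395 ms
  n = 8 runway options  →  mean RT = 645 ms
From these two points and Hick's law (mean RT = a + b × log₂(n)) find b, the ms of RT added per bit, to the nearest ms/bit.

Slope: b = (645 − 395) / (log₂ 8 − log₂ 2) = 250/2.0000 = 125 ms/bit.

125 ms/bit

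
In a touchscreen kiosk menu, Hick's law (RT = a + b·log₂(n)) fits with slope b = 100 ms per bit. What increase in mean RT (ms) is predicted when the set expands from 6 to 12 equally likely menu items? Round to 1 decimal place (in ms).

The intercept a cancels: ΔRT = b·(log₂ n₂ − log₂ n₁) = b·log₂(n₂/n₁).
log₂(12) − log₂(6) = log₂(12/6) = log₂(2) = 1.
ΔRT = 100 × 1.0000 = 100.000 ms.

100.0 ms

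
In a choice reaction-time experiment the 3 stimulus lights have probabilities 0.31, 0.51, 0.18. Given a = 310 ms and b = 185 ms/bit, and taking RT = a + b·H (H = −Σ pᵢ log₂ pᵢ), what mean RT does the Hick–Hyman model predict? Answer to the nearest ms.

581 ms

Entropy contributions −pᵢ log₂ pᵢ: 0.5238, 0.4954, 0.4453; sum H = 1.4645 bits.
RT = a + bH = 310 + 185·1.4645 = 580.94 ms.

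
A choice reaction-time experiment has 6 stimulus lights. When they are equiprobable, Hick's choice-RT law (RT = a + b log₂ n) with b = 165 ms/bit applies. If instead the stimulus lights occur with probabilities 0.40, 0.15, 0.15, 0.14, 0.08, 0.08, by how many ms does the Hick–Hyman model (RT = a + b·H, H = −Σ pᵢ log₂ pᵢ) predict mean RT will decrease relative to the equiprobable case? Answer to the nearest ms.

The RT saving is b·ΔH. Equiprobable H₀ = log₂(6) = 2.5850 bits; with the given probabilities H = 2.3300 bits.
b·(H₀ − H) = 165 × (2.5850 − 2.3300) = 42.07 ms.

42 ms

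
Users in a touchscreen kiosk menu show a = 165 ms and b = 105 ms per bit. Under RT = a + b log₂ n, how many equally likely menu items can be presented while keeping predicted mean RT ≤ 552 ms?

12

105·log₂ n ≤ 552 − 165 = 387, giving log₂ n ≤ 3.6857 and n ≤ 12.868. The largest whole number is 12.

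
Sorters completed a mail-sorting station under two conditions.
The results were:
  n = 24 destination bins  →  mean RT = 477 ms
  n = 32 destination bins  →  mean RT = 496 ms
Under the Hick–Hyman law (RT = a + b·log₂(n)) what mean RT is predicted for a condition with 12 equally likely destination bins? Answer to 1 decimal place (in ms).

RT is linear in log₂ n, so two points fix the line:
  b = (496 − 477) / (log₂ 32 − log₂ 24) = 19 / (5 − 4.5850) = 45.779 ms/bit
  a = 477 − 45.779 × 4.5850 = 267.105 ms
Then RT(12) = 267.105 + 45.779 × log₂ 12 = 267.105 + 45.779 × 3.5850 ≈ 431.221 ms.

431.2 ms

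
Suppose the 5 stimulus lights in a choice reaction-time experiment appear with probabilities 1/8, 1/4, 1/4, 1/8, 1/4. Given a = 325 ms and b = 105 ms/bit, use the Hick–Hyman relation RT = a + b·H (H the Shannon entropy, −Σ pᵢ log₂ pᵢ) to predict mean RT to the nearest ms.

561 ms

Each term −pᵢ log₂ pᵢ: 0.125·3 + 0.25·2 + 0.25·2 + 0.125·3 + 0.25·2; summed, H = 2.250 bits.
Mean RT = a + bH = 325 + 105·2.250 = 561.25 ms.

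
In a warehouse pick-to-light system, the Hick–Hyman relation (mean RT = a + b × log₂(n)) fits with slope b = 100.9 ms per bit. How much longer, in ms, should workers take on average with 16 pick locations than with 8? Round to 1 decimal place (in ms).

100.9 ms

ΔRT = (a + b log₂ n₂) − (a + b log₂ n₁) = b·(log₂ n₂ − log₂ n₁).
log₂(16) − log₂(8) = log₂(16/8) = log₂(2) = 1.
ΔRT = 100.9 × 1.0000 = 100.900 ms.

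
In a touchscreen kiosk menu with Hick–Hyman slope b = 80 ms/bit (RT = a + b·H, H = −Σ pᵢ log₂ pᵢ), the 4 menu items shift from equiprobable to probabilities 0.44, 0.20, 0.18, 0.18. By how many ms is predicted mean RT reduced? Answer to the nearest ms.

Equiprobable entropy H₀ = log₂ 4 = 2.0000 bits.
Skewed entropy H = −Σ pᵢ log₂ pᵢ = 1.8761 bits.
ΔRT = b·(H₀ − H) = 80 × 0.1239 = 9.91 ms.

10 ms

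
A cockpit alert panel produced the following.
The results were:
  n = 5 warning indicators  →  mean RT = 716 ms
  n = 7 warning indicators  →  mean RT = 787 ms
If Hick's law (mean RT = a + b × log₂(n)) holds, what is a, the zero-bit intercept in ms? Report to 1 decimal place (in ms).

b = (RT₂ − RT₁)/(log₂ n₂ − log₂ n₁) = (787 − 716)/(2.8074 − 2.3219) = 146.263 ms/bit.
Intercept: a = 716 − 146.263·log₂(5) = 376.388 ms.

376.4 ms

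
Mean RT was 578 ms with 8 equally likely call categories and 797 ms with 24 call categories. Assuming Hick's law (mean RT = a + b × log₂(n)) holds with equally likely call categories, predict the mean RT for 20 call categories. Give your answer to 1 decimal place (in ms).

760.7 ms

With log₂ n on the abscissa the relation is linear; from the two conditions:
  b = (797 − 578) / (log₂ 24 − log₂ 8) = 219 / (4.5850 − 3) = 138.174 ms/bit
  a = 578 − 138.174 × 3 = 163.479 ms
Then RT(20) = 163.479 + 138.174 × log₂ 20 = 163.479 + 138.174 × 4.3219 ≈ 760.656 ms.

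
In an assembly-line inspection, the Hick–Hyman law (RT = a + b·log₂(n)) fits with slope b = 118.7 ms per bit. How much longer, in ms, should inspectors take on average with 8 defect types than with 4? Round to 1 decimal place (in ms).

Only the slope matters, since a is common to both: ΔRT = b·log₂(n₂/n₁).
log₂(8) − log₂(4) = log₂(8/4) = log₂(2) = 1.
ΔRT = 118.7 × 1.0000 = 118.700 ms.

118.7 ms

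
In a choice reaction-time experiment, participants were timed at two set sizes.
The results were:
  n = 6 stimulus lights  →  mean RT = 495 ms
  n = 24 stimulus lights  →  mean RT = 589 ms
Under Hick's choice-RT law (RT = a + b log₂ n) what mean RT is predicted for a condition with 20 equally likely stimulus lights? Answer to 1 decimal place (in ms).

576.6 ms

Solve the two-equation system in a and b:
  b = (589 − 495) / (log₂ 24 − log₂ 6) = 94 / (4.5850 − 2.5850) = 47.000 ms/bit
  a = 495 − 47.000 × 2.5850 = 373.507 ms
Then RT(20) = 373.507 + 47.000 × log₂ 20 = 373.507 + 47.000 × 4.3219 ≈ 576.637 ms.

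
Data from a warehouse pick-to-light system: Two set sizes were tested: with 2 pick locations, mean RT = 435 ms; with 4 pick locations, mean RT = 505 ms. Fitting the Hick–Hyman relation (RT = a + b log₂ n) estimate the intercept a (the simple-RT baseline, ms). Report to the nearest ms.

The slope on a log₂ axis is (505 − 435) / (2 − 1) = 70 ms/bit.
Intercept: a = 435 − 70·log₂(2) = 365.000 ms.

365 ms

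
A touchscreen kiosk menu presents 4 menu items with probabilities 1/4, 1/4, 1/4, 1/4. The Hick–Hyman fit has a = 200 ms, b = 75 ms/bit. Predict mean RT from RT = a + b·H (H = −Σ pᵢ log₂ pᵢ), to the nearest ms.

350 ms

Each term −pᵢ log₂ pᵢ: 0.25·2 + 0.25·2 + 0.25·2 + 0.25·2; summed, H = 2.000 bits.
Mean RT = a + bH = 200 + 75·2.000 = 350.00 ms.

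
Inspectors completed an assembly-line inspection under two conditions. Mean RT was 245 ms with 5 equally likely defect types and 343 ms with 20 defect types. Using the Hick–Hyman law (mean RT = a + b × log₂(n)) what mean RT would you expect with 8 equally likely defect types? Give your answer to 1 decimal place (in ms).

278.2 ms

With log₂ n on the abscissa the relation is linear; from the two conditions:
  b = (343 − 245) / (log₂ 20 − log₂ 5) = 98 / (4.3219 − 2.3219) = 49.000 ms/bit
  a = 245 − 49.000 × 2.3219 = 131.226 ms
Then RT(8) = 131.226 + 49.000 × log₂ 8 = 131.226 + 49.000 × 3 ≈ 278.226 ms.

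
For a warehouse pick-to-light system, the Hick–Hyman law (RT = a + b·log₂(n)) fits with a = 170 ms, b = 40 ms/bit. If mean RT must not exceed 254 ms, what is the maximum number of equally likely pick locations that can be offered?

4

Information budget: (254 − 170)/40 = 2.1000 bits, so n ≤ 2^2.1000 = 4.287 → at most 4.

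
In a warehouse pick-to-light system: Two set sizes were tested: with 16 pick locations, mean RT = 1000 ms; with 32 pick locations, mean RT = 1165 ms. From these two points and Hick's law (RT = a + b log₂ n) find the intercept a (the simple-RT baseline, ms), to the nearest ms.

The slope on a log₂ axis is (1165 − 1000) / (5 − 4) = 165 ms/bit.
Intercept: a = 1000 − 165·log₂(16) = 340.000 ms.

340 ms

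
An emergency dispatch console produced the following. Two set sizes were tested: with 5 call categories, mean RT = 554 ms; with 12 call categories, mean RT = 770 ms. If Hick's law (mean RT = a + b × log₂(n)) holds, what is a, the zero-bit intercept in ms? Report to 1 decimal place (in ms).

156.9 ms

Slope: b = (770 − 554) / (log₂ 12 − log₂ 5) = 216/1.2630 = 171.017 ms/bit.
Intercept: a = 554 − 171.017·log₂(5) = 156.911 ms.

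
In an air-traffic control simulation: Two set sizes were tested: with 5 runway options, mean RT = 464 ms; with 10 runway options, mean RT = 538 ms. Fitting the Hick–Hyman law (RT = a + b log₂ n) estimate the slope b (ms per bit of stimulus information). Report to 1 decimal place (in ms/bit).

b = (RT₂ − RT₁)/(log₂ n₂ − log₂ n₁) = (538 − 464)/(3.3219 − 2.3219) = 74.000 ms/bit.

74.0 ms/bit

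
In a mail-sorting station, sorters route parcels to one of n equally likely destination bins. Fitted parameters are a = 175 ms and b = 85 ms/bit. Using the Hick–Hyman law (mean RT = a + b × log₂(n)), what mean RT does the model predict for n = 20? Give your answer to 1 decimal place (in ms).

log₂(20) = 4.3219 bits, so RT = 175 + 85 × 4.3219 ≈ 542.364 ms.

542.4 ms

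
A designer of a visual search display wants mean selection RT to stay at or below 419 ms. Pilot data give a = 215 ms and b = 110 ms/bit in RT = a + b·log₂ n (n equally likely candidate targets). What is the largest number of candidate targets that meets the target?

110·log₂ n ≤ 419 − 215 = 204, giving log₂ n ≤ 1.8545 and n ≤ 3.616. The largest whole number is 3.

3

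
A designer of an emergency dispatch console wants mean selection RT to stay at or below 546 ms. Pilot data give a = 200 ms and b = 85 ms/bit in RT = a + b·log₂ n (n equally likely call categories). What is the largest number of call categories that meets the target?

Set 200 + 85·log₂ n ≤ 546 → log₂ n ≤ (546 − 200)/85 = 4.0706.
So n ≤ 2^4.0706 = 16.802; the largest integer n is 16.

16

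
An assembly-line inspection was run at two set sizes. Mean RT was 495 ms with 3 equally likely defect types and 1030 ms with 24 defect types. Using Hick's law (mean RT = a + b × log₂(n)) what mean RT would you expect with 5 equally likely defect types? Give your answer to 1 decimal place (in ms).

With log₂ n on the abscissa the relation is linear; from the two conditions:
  b = (1030 − 495) / (log₂ 24 − log₂ 3) = 535 / (4.5850 − 1.5850) = 178.333 ms/bit
  a = 495 − 178.333 × 1.5850 = 212.348 ms
Then RT(5) = 212.348 + 178.333 × log₂ 5 = 212.348 + 178.333 × 2.3219 ≈ 626.426 ms.

626.4 ms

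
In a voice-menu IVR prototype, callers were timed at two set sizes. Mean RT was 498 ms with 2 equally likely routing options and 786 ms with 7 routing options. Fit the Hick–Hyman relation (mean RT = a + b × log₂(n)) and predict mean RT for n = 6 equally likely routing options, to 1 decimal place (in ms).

750.6 ms

Fit slope and intercept:
  b = (786 − 498) / (log₂ 7 − log₂ 2) = 288 / (2.8074 − 1) = 159.349 ms/bit
  a = 498 − 159.349 × 1 = 338.651 ms
Then RT(6) = 338.651 + 159.349 × log₂ 6 = 338.651 + 159.349 × 2.5850 ≈ 750.562 ms.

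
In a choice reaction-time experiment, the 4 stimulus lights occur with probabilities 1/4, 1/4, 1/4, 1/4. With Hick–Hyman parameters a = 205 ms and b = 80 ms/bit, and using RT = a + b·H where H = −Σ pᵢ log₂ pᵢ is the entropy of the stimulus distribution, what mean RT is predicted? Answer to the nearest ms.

365 ms

Each term −pᵢ log₂ pᵢ: 0.25·2 + 0.25·2 + 0.25·2 + 0.25·2; summed, H = 2.000 bits.
Mean RT = a + bH = 205 + 80·2.000 = 365.00 ms.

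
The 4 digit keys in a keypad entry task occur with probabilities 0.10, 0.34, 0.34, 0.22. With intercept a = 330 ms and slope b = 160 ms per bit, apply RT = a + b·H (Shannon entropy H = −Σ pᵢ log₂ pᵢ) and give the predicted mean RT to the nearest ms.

Entropy contributions −pᵢ log₂ pᵢ: 0.3322, 0.5292, 0.5292, 0.4806; sum H = 1.8711 bits.
RT = a + bH = 330 + 160·1.8711 = 629.38 ms.

629 ms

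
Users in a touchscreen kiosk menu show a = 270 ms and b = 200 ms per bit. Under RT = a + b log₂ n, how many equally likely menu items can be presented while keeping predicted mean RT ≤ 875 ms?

8

Information budget: (875 − 270)/200 = 3.0250 bits, so n ≤ 2^3.0250 = 8.140 → at most 8.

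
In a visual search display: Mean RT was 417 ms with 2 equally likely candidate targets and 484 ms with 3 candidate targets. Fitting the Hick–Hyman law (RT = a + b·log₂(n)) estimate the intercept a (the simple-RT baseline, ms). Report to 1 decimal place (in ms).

302.5 ms

Slope: b = (484 − 417) / (log₂ 3 − log₂ 2) = 67/0.5850 = 114.537 ms/bit.
Intercept: a = 417 − 114.537·log₂(2) = 302.463 ms.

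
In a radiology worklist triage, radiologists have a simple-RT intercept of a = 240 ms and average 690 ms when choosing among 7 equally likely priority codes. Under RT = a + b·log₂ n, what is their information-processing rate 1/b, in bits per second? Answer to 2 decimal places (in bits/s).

Choice component = 690 − 240 = 450 ms over log₂(7) = 2.8074 bits.
b = 450 / 2.8074 = 160.293 ms/bit, so 1/b = 6.239 bits/s.

6.24 bits/s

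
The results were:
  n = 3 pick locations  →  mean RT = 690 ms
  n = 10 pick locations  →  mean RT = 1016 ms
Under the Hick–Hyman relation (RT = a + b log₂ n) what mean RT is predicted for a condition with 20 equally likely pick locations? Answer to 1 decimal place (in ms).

1203.7 ms

Solve the two-equation system in a and b:
  b = (1016 − 690) / (log₂ 10 − log₂ 3) = 326 / (3.3219 − 1.5850) = 187.684 ms/bit
  a = 690 − 187.684 × 1.5850 = 392.528 ms
Then RT(20) = 392.528 + 187.684 × log₂ 20 = 392.528 + 187.684 × 4.3219 ≈ 1203.684 ms.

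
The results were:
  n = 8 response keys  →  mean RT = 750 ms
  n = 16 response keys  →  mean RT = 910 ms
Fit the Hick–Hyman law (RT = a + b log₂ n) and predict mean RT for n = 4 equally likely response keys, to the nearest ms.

590 ms

With log₂ n on the abscissa the relation is linear; from the two conditions:
  b = (910 − 750) / (log₂ 16 − log₂ 8) = 160 / (4 − 3) = 160 ms/bit
  a = 750 − 160 × 3 = 270 ms
Then RT(4) = 270 + 160 × log₂ 4 = 270 + 160 × 2 ≈ 590.000 ms.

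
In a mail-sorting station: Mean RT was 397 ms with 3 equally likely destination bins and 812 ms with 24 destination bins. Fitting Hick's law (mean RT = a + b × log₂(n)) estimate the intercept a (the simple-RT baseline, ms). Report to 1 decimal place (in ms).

Slope: b = (812 − 397) / (log₂ 24 − log₂ 3) = 415/3.0000 = 138.333 ms/bit.
a = RT₁ − b·log₂ n₁ = 397 − 138.333 × 1.5850 = 177.747 ms.

177.7 ms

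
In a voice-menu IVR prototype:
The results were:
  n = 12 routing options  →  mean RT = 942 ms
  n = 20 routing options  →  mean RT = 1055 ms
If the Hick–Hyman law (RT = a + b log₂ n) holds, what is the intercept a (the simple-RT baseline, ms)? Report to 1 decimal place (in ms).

The slope on a log₂ axis is (1055 − 942) / (4.3219 − 3.5850) = 153.331 ms/bit.
a = RT₁ − b·log₂ n₁ = 942 − 153.331 × 3.5850 = 392.313 ms.

392.3 ms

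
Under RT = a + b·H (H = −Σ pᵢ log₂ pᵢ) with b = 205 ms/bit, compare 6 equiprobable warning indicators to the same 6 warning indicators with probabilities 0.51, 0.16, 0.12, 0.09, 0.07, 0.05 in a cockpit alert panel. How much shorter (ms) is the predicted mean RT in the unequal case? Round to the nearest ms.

103 ms

The RT saving is b·ΔH. Equiprobable H₀ = log₂(6) = 2.5850 bits; with the given probabilities H = 2.0828 bits.
b·(H₀ − H) = 205 × (2.5850 − 2.0828) = 102.94 ms.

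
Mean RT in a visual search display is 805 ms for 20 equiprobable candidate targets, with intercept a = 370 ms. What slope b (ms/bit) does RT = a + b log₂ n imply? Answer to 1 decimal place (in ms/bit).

b = (805 − 370) / log₂(20) = 435 / 4.3219 = 100.650 ms/bit.

100.6 ms/bit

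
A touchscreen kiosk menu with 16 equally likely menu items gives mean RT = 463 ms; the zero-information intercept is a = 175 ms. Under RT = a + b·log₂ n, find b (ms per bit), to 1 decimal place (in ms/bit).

16 alternatives carry log₂ 16 = 4 bits; the choice cost is 463 − 175 = 288 ms, so b = 288/4 = 72.000 ms/bit.

72.0 ms/bit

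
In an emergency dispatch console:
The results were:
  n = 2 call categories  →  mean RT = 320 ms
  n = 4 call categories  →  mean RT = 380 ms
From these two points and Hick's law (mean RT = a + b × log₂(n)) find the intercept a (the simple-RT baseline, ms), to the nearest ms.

260 ms

b = (RT₂ − RT₁)/(log₂ n₂ − log₂ n₁) = (380 − 320)/(2 − 1) = 60 ms/bit.
a = RT₁ − b·log₂ n₁ = 320 − 60 × 1 = 260.000 ms.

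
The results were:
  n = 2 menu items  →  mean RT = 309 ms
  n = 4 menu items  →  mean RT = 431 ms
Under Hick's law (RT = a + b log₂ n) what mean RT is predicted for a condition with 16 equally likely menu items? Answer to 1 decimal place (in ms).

675.0 ms

RT is linear in log₂ n, so two points fix the line:
  b = (431 − 309) / (log₂ 4 − log₂ 2) = 122 / (2 − 1) = 122.000 ms/bit
  a = 309 − 122.000 × 1 = 187.000 ms
Then RT(16) = 187.000 + 122.000 × log₂ 16 = 187.000 + 122.000 × 4 ≈ 675.000 ms.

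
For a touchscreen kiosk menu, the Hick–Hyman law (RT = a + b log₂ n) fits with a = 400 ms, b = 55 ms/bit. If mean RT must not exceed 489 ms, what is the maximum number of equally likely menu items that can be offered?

3

Information budget: (489 − 400)/55 = 1.6182 bits, so n ≤ 2^1.6182 = 3.070 → at most 3.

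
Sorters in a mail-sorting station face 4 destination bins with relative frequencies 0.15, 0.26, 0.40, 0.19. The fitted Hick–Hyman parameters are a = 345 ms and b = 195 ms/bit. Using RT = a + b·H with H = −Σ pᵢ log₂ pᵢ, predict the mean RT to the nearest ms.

Entropy contributions −pᵢ log₂ pᵢ: 0.4105, 0.5053, 0.5288, 0.4552; sum H = 1.8998 bits.
RT = a + bH = 345 + 195·1.8998 = 715.47 ms.

715 ms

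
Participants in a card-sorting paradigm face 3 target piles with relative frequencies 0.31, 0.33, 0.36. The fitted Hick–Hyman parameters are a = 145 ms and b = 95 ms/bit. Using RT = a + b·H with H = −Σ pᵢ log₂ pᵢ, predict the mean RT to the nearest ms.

Entropy contributions −pᵢ log₂ pᵢ: 0.5238, 0.5278, 0.5306; sum H = 1.5822 bits.
RT = a + bH = 145 + 95·1.5822 = 295.31 ms.

295 ms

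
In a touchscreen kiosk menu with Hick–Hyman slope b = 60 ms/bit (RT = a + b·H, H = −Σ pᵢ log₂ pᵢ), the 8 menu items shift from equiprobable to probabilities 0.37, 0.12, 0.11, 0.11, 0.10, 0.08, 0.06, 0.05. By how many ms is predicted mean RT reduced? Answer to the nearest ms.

19 ms

The RT saving is b·ΔH. Equiprobable H₀ = log₂(8) = 3.0000 bits; with the given probabilities H = 2.6817 bits.
b·(H₀ − H) = 60 × (3.0000 − 2.6817) = 19.10 ms.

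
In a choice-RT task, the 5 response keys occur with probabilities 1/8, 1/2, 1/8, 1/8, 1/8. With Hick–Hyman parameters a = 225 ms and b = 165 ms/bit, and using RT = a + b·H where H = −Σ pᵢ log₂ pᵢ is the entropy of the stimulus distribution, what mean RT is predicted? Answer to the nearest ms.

H = −Σ pᵢ log₂ pᵢ = 0.125·3 + 0.5·1 + 0.125·3 + 0.125·3 + 0.125·3 = 2.000 bits.
RT = 225 + 165 × 2.000 = 555.00 ms.

555 ms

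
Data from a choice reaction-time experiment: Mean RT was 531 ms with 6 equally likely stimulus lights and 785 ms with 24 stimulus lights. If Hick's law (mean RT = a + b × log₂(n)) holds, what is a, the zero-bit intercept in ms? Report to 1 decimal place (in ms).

202.7 ms

Slope: b = (785 − 531) / (log₂ 24 − log₂ 6) = 254/2.0000 = 127.000 ms/bit.
a = RT₁ − b·log₂ n₁ = 531 − 127.000 × 2.5850 = 202.710 ms.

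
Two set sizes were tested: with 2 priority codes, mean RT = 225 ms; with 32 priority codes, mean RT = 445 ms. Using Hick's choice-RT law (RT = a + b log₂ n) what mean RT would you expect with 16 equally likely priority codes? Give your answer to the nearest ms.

390 ms

Fit slope and intercept:
  b = (445 − 225) / (log₂ 32 − log₂ 2) = 220 / (5 − 1) = 55 ms/bit
  a = 225 − 55 × 1 = 170 ms
Then RT(16) = 170 + 55 × log₂ 16 = 170 + 55 × 4 ≈ 390.000 ms.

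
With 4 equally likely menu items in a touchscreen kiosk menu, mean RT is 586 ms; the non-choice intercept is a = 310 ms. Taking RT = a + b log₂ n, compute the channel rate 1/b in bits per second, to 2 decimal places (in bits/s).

Choice component = 586 − 310 = 276 ms over log₂(4) = 2 bits.
b = 276 / 2 = 138.000 ms/bit, so 1/b = 7.246 bits/s.

7.25 bits/s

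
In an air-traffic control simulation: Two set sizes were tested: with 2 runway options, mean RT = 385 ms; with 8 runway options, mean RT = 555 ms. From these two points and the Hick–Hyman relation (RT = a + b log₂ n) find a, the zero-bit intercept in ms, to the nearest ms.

300 ms

The slope on a log₂ axis is (555 − 385) / (3 − 1) = 85 ms/bit.
a = RT₁ − b·log₂ n₁ = 385 − 85 × 1 = 300.000 ms.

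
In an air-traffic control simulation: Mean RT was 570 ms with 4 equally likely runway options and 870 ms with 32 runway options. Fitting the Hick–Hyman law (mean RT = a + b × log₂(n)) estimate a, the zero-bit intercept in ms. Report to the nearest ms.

The slope on a log₂ axis is (870 − 570) / (5 − 2) = 100 ms/bit.
a = RT₁ − b·log₂ n₁ = 570 − 100 × 2 = 370.000 ms.

370 ms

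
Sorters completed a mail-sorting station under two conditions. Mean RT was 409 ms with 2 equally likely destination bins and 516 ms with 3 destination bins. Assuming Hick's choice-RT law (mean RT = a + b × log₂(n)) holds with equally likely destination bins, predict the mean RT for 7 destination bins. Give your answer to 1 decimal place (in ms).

739.6 ms

RT is linear in log₂ n, so two points fix the line:
  b = (516 − 409) / (log₂ 3 − log₂ 2) = 107 / (1.5850 − 1) = 182.918 ms/bit
  a = 409 − 182.918 × 1 = 226.082 ms
Then RT(7) = 226.082 + 182.918 × log₂ 7 = 226.082 + 182.918 × 2.8074 ≈ 739.597 ms.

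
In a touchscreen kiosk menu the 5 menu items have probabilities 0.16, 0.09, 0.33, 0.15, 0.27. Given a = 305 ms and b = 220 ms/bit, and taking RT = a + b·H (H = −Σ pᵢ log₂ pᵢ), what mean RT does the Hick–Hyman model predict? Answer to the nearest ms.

785 ms

H = 0.16·log₂(1/0.16) + 0.09·log₂(1/0.09) + 0.33·log₂(1/0.33) + 0.15·log₂(1/0.15) + 0.27·log₂(1/0.27) = 2.1841 bits.
RT = 305 + 220 × 2.1841 = 785.49 ms.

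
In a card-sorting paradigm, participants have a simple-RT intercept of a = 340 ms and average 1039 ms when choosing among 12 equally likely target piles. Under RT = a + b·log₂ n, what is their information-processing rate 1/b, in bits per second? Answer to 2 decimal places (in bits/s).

Choice component = 1039 − 340 = 699 ms over log₂(12) = 3.5850 bits.
b = 699 / 3.5850 = 194.981 ms/bit, so 1/b = 5.129 bits/s.

5.13 bits/s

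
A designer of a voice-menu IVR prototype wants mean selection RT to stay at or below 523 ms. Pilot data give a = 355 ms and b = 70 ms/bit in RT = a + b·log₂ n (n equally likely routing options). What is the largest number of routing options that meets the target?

70·log₂ n ≤ 523 − 355 = 168, giving log₂ n ≤ 2.4000 and n ≤ 5.278. The largest whole number is 5.

5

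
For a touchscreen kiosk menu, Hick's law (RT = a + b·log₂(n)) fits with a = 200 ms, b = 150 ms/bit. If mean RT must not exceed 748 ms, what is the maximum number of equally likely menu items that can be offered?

12

Information budget: (748 − 200)/150 = 3.6533 bits, so n ≤ 2^3.6533 = 12.582 → at most 12.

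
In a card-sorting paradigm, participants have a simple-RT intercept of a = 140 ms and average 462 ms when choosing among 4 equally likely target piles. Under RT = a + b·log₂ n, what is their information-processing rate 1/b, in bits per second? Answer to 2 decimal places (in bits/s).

Choice component = 462 − 140 = 322 ms over log₂(4) = 2 bits.
b = 322 / 2 = 161.000 ms/bit, so 1/b = 6.211 bits/s.

6.21 bits/s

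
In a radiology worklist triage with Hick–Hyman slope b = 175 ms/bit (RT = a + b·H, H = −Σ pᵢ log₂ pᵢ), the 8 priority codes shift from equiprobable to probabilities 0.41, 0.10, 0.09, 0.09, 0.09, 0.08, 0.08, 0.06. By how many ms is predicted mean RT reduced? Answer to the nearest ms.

66 ms

Equiprobable entropy H₀ = log₂ 8 = 3.0000 bits.
Skewed entropy H = −Σ pᵢ log₂ pᵢ = 2.6241 bits.
ΔRT = b·(H₀ − H) = 175 × 0.3759 = 65.78 ms.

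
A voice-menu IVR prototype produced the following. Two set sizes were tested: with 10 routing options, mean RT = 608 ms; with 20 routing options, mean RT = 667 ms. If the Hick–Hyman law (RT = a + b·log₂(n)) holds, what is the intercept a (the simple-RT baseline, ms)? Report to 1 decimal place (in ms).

b = (RT₂ − RT₁)/(log₂ n₂ − log₂ n₁) = (667 − 608)/(4.3219 − 3.3219) = 59.000 ms/bit.
a = RT₁ − b·log₂ n₁ = 608 − 59.000 × 3.3219 = 412.006 ms.

412.0 ms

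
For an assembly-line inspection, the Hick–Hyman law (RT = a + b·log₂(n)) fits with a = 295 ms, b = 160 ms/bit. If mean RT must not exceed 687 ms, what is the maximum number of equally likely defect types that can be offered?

Information budget: (687 − 295)/160 = 2.4500 bits, so n ≤ 2^2.4500 = 5.464 → at most 5.

5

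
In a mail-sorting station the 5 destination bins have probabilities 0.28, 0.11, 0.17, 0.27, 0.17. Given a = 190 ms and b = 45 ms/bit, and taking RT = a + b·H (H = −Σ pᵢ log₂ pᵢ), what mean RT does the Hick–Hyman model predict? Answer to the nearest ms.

H = 0.28·log₂(1/0.28) + 0.11·log₂(1/0.11) + 0.17·log₂(1/0.17) + 0.27·log₂(1/0.27) + 0.17·log₂(1/0.17) = 2.2437 bits.
RT = 190 + 45 × 2.2437 = 290.97 ms.

291 ms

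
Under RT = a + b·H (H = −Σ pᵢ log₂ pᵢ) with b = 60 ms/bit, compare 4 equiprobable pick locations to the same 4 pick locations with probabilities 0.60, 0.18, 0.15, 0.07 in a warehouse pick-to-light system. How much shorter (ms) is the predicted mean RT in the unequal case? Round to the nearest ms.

26 ms

The RT saving is b·ΔH. Equiprobable H₀ = log₂(4) = 2.0000 bits; with the given probabilities H = 1.5666 bits.
b·(H₀ − H) = 60 × (2.0000 − 1.5666) = 26.00 ms.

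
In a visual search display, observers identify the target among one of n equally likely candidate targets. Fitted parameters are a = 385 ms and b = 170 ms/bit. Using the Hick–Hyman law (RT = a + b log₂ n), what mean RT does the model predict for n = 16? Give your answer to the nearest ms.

log₂(16) = 4 bits, so RT = 385 + 170 × 4 ≈ 1065.000 ms.

1065 ms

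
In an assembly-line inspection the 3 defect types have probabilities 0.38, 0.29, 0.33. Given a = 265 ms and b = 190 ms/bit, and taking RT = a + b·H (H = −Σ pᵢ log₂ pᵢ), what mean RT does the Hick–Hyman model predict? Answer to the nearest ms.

564 ms

Entropy contributions −pᵢ log₂ pᵢ: 0.5305, 0.5179, 0.5278; sum H = 1.5762 bits.
RT = a + bH = 265 + 190·1.5762 = 564.47 ms.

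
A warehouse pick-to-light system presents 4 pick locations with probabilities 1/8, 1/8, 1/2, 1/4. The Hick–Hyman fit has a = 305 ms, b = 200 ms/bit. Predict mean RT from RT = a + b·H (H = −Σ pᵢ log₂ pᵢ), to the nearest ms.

655 ms

Each term −pᵢ log₂ pᵢ: 0.125·3 + 0.125·3 + 0.5·1 + 0.25·2; summed, H = 1.750 bits.
Mean RT = a + bH = 305 + 200·1.750 = 655.00 ms.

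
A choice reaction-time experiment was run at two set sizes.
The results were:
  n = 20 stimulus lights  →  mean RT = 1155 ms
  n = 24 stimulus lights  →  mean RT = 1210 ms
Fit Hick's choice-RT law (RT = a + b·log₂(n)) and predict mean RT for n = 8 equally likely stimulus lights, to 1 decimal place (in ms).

878.6 ms

RT is linear in log₂ n, so two points fix the line:
  b = (1210 − 1155) / (log₂ 24 − log₂ 20) = 55 / (4.5850 − 4.3219) = 209.098 ms/bit
  a = 1155 − 209.098 × 4.3219 = 251.293 ms
Then RT(8) = 251.293 + 209.098 × log₂ 8 = 251.293 + 209.098 × 3 ≈ 878.587 ms.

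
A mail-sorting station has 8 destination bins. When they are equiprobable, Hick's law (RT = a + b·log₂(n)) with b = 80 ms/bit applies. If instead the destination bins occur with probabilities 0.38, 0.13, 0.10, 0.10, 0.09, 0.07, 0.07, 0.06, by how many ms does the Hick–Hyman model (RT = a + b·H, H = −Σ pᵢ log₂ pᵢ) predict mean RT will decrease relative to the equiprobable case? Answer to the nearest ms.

The RT saving is b·ΔH. Equiprobable H₀ = log₂(8) = 3.0000 bits; with the given probabilities H = 2.6708 bits.
b·(H₀ − H) = 80 × (3.0000 − 2.6708) = 26.34 ms.

26 ms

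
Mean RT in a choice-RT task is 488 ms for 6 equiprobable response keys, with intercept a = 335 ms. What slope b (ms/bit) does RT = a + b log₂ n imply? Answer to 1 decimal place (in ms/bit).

59.2 ms/bit

6 alternatives carry log₂ 6 = 2.5850 bits; the choice cost is 488 − 335 = 153 ms, so b = 153/2.5850 = 59.188 ms/bit.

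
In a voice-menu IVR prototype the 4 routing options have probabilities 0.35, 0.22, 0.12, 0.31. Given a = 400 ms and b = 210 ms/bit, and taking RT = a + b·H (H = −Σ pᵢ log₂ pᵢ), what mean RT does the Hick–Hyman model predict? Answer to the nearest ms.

799 ms

Entropy contributions −pᵢ log₂ pᵢ: 0.5301, 0.4806, 0.3671, 0.5238; sum H = 1.9015 bits.
RT = a + bH = 400 + 210·1.9015 = 799.32 ms.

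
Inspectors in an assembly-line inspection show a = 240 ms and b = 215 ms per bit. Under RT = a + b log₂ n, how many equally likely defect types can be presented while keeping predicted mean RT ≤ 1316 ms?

32

215·log₂ n ≤ 1316 − 240 = 1076, giving log₂ n ≤ 5.0047 and n ≤ 32.103. The largest whole number is 32.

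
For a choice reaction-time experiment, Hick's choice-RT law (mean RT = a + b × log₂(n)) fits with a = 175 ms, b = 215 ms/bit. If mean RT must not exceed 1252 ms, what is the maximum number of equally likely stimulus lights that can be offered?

Information budget: (1252 − 175)/215 = 5.0093 bits, so n ≤ 2^5.0093 = 32.207 → at most 32.

32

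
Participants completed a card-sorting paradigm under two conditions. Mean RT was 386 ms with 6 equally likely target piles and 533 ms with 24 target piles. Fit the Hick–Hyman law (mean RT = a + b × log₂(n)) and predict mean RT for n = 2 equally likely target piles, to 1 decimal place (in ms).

Fit slope and intercept:
  b = (533 − 386) / (log₂ 24 − log₂ 6) = 147 / (4.5850 − 2.5850) = 73.500 ms/bit
  a = 386 − 73.500 × 2.5850 = 196.005 ms
Then RT(2) = 196.005 + 73.500 × log₂ 2 = 196.005 + 73.500 × 1 ≈ 269.505 ms.

269.5 ms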